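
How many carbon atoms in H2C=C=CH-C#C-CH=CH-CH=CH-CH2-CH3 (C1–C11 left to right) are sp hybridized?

3

C1: sp2
C2: sp ✓
C3: sp2
C4: sp ✓
C5: sp ✓
C6: sp2
C7: sp2
C8: sp2
C9: sp2
C10: sp3
C11: sp3
C2, C4, C5 → 3 sp carbons.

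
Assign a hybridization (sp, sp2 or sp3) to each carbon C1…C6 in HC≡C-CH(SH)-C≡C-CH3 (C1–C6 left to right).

C1 (2 σ bonds, plus two π bonds) has steric number 2: sp.
C2 — 2 σ bonds, plus two π bonds. Steric number 2, so sp.
C3: 4 σ bonds — 4 electron domains, sp3.
C4: 2 σ bonds, plus two π bonds — 2 electron domains, sp.
C5 is sp: 2 σ bonds, plus two π bonds, 2 electron-density regions.
C6 — 4 σ bonds. Steric number 4, so sp3.

C1 sp, C2 sp, C3 sp3, C4 sp, C5 sp, C6 sp3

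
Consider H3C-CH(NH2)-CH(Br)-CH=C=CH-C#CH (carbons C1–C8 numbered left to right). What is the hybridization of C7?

sp

C7 — 2 σ bonds, plus two π bonds. Steric number 2, so sp.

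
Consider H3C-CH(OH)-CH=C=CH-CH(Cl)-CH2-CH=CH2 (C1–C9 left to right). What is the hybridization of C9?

C9 is sp2: 3 σ bonds, plus one π bond, 3 electron-density regions.

sp^2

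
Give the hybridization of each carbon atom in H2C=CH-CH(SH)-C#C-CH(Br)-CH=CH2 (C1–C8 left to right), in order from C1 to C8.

C1 has 3 σ bonds, plus one π bond: steric number 3 → sp2.
C2 — 3 σ bonds, plus one π bond. Steric number 3, so sp2.
C3 has 4 σ bonds: steric number 4 → sp3.
C4: 2 σ bonds, plus two π bonds; 2 regions of electron density → sp.
C5 (2 σ bonds, plus two π bonds) has steric number 2: sp.
C6 has 4 σ bonds: steric number 4 → sp3.
C7 carries 3 σ bonds, plus one π bond, giving a steric number of 3, so it is sp2.
C8 has 3 σ bonds, plus one π bond: steric number 3 → sp2.

C1 sp2, C2 sp2, C3 sp3, C4 sp, C5 sp, C6 sp3, C7 sp2, C8 sp2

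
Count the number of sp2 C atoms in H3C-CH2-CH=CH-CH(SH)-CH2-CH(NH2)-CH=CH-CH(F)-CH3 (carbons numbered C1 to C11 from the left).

C1: sp3
C2: sp3
C3: sp2 ✓
C4: sp2 ✓
C5: sp3
C6: sp3
C7: sp3
C8: sp2 ✓
C9: sp2 ✓
C10: sp3
C11: sp3
C3, C4, C8, C9 → 4 sp2 carbons.

4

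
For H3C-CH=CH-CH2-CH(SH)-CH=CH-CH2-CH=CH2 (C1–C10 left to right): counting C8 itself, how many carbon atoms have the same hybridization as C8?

C8 is sp3 (only σ bonds).
C1: sp3 ✓
C2: sp2
C3: sp2
C4: sp3 ✓
C5: sp3 ✓
C6: sp2
C7: sp2
C8: sp3 ✓
C9: sp2
C10: sp2
4 carbons are sp3.

4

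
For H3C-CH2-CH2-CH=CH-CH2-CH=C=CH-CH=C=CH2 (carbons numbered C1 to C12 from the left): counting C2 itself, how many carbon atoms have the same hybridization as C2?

C2 is sp3 (only σ bonds).
C1: sp3 ✓
C2: sp3 ✓
C3: sp3 ✓
C4: sp2
C5: sp2
C6: sp3 ✓
C7: sp2
C8: sp
C9: sp2
C10: sp2
C11: sp
C12: sp2
4 carbons are sp3.

4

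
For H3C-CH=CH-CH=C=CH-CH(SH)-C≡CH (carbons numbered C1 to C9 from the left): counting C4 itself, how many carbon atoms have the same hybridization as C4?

C4 is sp2 (one π bond).
C1: sp3
C2: sp2 ✓
C3: sp2 ✓
C4: sp2 ✓
C5: sp
C6: sp2 ✓
C7: sp3
C8: sp
C9: sp
4 carbons are sp2.

4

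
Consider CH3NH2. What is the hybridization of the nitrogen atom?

sp³

Three σ bonds + one lone pair = steric number 4 → sp3.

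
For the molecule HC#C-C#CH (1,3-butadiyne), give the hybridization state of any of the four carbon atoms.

sp

Every carbon is part of a C≡C triple bond: two σ regions → sp.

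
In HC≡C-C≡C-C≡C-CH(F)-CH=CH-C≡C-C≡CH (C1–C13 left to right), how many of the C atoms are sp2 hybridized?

C1: sp
C2: sp
C3: sp
C4: sp
C5: sp
C6: sp
C7: sp3
C8: sp2 ✓
C9: sp2 ✓
C10: sp
C11: sp
C12: sp
C13: sp
C8, C9 → 2 sp2 carbons.

2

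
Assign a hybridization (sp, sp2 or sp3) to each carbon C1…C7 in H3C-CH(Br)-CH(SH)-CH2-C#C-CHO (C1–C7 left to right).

C1 — 4 σ bonds. Steric number 4, so sp3.
C2 — 4 σ bonds. Steric number 4, so sp3.
C3 carries 4 σ bonds, giving a steric number of 4, so it is sp3.
C4: 4 σ bonds — 4 electron domains, sp3.
C5: 2 σ bonds, plus two π bonds — 2 electron domains, sp.
C6 is sp: 2 σ bonds, plus two π bonds, 2 electron-density regions.
C7 carries 3 σ bonds, plus one π bond, giving a steric number of 3, so it is sp2.

C1 sp3, C2 sp3, C3 sp3, C4 sp3, C5 sp, C6 sp, C7 sp2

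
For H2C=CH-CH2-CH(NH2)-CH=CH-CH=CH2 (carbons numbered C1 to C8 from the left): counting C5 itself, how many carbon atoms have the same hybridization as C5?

6

C5 is sp2 (one π bond).
C1: sp2 ✓
C2: sp2 ✓
C3: sp3
C4: sp3
C5: sp2 ✓
C6: sp2 ✓
C7: sp2 ✓
C8: sp2 ✓
6 carbons are sp2.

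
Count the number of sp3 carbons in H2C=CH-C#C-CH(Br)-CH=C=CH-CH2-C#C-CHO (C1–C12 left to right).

C1: sp2
C2: sp2
C3: sp
C4: sp
C5: sp3 ✓
C6: sp2
C7: sp
C8: sp2
C9: sp3 ✓
C10: sp
C11: sp
C12: sp2
C5, C9 → 2 sp3 carbons.

2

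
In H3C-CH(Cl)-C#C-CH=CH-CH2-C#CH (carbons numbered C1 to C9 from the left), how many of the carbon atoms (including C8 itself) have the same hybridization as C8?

C8 is sp (two π bonds).
C1: sp3
C2: sp3
C3: sp ✓
C4: sp ✓
C5: sp2
C6: sp2
C7: sp3
C8: sp ✓
C9: sp ✓
4 carbons are sp.

4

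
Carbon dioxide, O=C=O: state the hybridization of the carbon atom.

Two σ bonds, two π bonds → steric number 2 → sp.

sp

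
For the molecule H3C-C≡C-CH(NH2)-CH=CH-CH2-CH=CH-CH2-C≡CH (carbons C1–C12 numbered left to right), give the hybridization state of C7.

sp^3

C7: 4 σ bonds; 4 regions of electron density → sp3.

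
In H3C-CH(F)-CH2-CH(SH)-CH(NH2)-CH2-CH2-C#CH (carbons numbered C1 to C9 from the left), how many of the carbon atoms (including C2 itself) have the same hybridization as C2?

C2 is sp3 (only σ bonds).
C1: sp3 ✓
C2: sp3 ✓
C3: sp3 ✓
C4: sp3 ✓
C5: sp3 ✓
C6: sp3 ✓
C7: sp3 ✓
C8: sp
C9: sp
7 carbons are sp3.

7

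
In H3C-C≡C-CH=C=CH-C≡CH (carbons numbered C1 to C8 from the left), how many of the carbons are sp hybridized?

C1: sp3
C2: sp ✓
C3: sp ✓
C4: sp2
C5: sp ✓
C6: sp2
C7: sp ✓
C8: sp ✓
C2, C3, C5, C7, C8 → 5 sp carbons.

5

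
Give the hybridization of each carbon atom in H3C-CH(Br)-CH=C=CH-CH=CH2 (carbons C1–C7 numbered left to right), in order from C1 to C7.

C1 sp3, C2 sp3, C3 sp2, C4 sp, C5 sp2, C6 sp2, C7 sp2

C1 — 4 σ bonds. Steric number 4, so sp3.
C2 has 4 σ bonds: steric number 4 → sp3.
C3 is sp2: 3 σ bonds, plus one π bond, 3 electron-density regions.
C4: 2 σ bonds, plus two π bonds; 2 regions of electron density → sp.
C5 is sp2: 3 σ bonds, plus one π bond, 3 electron-density regions.
C6 carries 3 σ bonds, plus one π bond, giving a steric number of 3, so it is sp2.
C7 — 3 σ bonds, plus one π bond. Steric number 3, so sp2.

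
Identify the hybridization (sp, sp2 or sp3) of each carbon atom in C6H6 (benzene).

sp2

Every ring carbon has three σ bonds and contributes one p electron to the aromatic π system.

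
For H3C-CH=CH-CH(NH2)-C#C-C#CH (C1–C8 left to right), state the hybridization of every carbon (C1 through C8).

C1 sp3, C2 sp2, C3 sp2, C4 sp3, C5 sp, C6 sp, C7 sp, C8 sp

C1 carries 4 σ bonds, giving a steric number of 4, so it is sp3.
C2 (3 σ bonds, plus one π bond) has steric number 3: sp2.
C3: 3 σ bonds, plus one π bond; 3 regions of electron density → sp2.
C4 — 4 σ bonds. Steric number 4, so sp3.
C5 has 2 σ bonds, plus two π bonds: steric number 2 → sp.
C6: 2 σ bonds, plus two π bonds — 2 electron domains, sp.
C7: 2 σ bonds, plus two π bonds — 2 electron domains, sp.
C8: 2 σ bonds, plus two π bonds; 2 regions of electron density → sp.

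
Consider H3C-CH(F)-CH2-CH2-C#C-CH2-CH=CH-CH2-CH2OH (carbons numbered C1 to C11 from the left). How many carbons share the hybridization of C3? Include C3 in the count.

7

C3 is sp3 (only σ bonds).
C1: sp3 ✓
C2: sp3 ✓
C3: sp3 ✓
C4: sp3 ✓
C5: sp
C6: sp
C7: sp3 ✓
C8: sp2
C9: sp2
C10: sp3 ✓
C11: sp3 ✓
7 carbons are sp3.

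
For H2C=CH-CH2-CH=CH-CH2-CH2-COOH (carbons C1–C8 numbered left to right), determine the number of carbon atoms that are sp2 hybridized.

5

C1: sp2 ✓
C2: sp2 ✓
C3: sp3
C4: sp2 ✓
C5: sp2 ✓
C6: sp3
C7: sp3
C8: sp2 ✓
C1, C2, C4, C5, C8 → 5 sp2 carbons.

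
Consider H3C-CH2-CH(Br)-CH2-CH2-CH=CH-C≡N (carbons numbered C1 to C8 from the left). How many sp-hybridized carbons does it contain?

C1: sp3
C2: sp3
C3: sp3
C4: sp3
C5: sp3
C6: sp2
C7: sp2
C8: sp ✓
C8 → 1 sp carbon.

1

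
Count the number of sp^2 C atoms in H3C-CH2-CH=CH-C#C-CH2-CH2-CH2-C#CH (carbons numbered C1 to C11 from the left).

2

C1: sp3
C2: sp3
C3: sp2 ✓
C4: sp2 ✓
C5: sp
C6: sp
C7: sp3
C8: sp3
C9: sp3
C10: sp
C11: sp
C3, C4 → 2 sp2 carbons.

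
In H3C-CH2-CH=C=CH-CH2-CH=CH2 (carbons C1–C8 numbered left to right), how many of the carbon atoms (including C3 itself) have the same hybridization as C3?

C3 is sp2 (one π bond).
C1: sp3
C2: sp3
C3: sp2 ✓
C4: sp
C5: sp2 ✓
C6: sp3
C7: sp2 ✓
C8: sp2 ✓
4 carbons are sp2.

4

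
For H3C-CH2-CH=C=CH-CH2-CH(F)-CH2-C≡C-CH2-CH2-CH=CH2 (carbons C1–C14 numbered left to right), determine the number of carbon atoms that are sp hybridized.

3

C1: sp3
C2: sp3
C3: sp2
C4: sp ✓
C5: sp2
C6: sp3
C7: sp3
C8: sp3
C9: sp ✓
C10: sp ✓
C11: sp3
C12: sp3
C13: sp2
C14: sp2
C4, C9, C10 → 3 sp carbons.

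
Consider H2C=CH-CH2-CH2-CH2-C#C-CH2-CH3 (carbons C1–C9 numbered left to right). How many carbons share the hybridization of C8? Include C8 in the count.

5

C8 is sp3 (only σ bonds).
C1: sp2
C2: sp2
C3: sp3 ✓
C4: sp3 ✓
C5: sp3 ✓
C6: sp
C7: sp
C8: sp3 ✓
C9: sp3 ✓
5 carbons are sp3.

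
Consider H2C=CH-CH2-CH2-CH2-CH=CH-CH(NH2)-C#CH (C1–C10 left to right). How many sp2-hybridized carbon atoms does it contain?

4

C1: sp2 ✓
C2: sp2 ✓
C3: sp3
C4: sp3
C5: sp3
C6: sp2 ✓
C7: sp2 ✓
C8: sp3
C9: sp
C10: sp
C1, C2, C6, C7 → 4 sp2 carbons.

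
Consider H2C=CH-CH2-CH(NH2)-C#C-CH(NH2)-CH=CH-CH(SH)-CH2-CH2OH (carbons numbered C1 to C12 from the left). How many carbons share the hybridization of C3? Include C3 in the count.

6

C3 is sp3 (only σ bonds).
C1: sp2
C2: sp2
C3: sp3 ✓
C4: sp3 ✓
C5: sp
C6: sp
C7: sp3 ✓
C8: sp2
C9: sp2
C10: sp3 ✓
C11: sp3 ✓
C12: sp3 ✓
6 carbons are sp3.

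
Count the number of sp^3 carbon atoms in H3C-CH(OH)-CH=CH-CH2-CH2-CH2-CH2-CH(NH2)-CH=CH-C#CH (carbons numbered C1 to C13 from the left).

C1: sp3 ✓
C2: sp3 ✓
C3: sp2
C4: sp2
C5: sp3 ✓
C6: sp3 ✓
C7: sp3 ✓
C8: sp3 ✓
C9: sp3 ✓
C10: sp2
C11: sp2
C12: sp
C13: sp
C1, C2, C5, C6, C7, C8, C9 → 7 sp3 carbons.

7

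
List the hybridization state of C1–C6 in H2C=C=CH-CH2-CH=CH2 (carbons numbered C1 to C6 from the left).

C1 has 3 σ bonds, plus one π bond: steric number 3 → sp2.
C2 is sp: 2 σ bonds, plus two π bonds, 2 electron-density regions.
C3 is sp2: 3 σ bonds, plus one π bond, 3 electron-density regions.
C4 (4 σ bonds) has steric number 4: sp3.
C5: 3 σ bonds, plus one π bond; 3 regions of electron density → sp2.
C6 — 3 σ bonds, plus one π bond. Steric number 3, so sp2.

C1 sp2, C2 sp, C3 sp2, C4 sp3, C5 sp2, C6 sp2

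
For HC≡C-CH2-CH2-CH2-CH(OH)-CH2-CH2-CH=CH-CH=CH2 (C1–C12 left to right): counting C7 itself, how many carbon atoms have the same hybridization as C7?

C7 is sp3 (only σ bonds).
C1: sp
C2: sp
C3: sp3 ✓
C4: sp3 ✓
C5: sp3 ✓
C6: sp3 ✓
C7: sp3 ✓
C8: sp3 ✓
C9: sp2
C10: sp2
C11: sp2
C12: sp2
6 carbons are sp3.

6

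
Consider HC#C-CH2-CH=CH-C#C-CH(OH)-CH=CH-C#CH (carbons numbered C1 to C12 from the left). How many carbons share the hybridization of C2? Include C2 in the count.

6

C2 is sp (two π bonds).
C1: sp ✓
C2: sp ✓
C3: sp3
C4: sp2
C5: sp2
C6: sp ✓
C7: sp ✓
C8: sp3
C9: sp2
C10: sp2
C11: sp ✓
C12: sp ✓
6 carbons are sp.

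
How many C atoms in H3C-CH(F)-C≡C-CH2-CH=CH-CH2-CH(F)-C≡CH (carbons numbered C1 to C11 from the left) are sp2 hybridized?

2

C1: sp3
C2: sp3
C3: sp
C4: sp
C5: sp3
C6: sp2 ✓
C7: sp2 ✓
C8: sp3
C9: sp3
C10: sp
C11: sp
C6, C7 → 2 sp2 carbons.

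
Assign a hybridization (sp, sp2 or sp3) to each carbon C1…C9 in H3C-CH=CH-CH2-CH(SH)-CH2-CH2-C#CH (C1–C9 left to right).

C1 sp3, C2 sp2, C3 sp2, C4 sp3, C5 sp3, C6 sp3, C7 sp3, C8 sp, C9 sp

C1 (4 σ bonds) has steric number 4: sp3.
C2 — 3 σ bonds, plus one π bond. Steric number 3, so sp2.
C3 is sp2: 3 σ bonds, plus one π bond, 3 electron-density regions.
C4 — 4 σ bonds. Steric number 4, so sp3.
C5 — 4 σ bonds. Steric number 4, so sp3.
C6: 4 σ bonds — 4 electron domains, sp3.
C7: 4 σ bonds; 4 regions of electron density → sp3.
C8 carries 2 σ bonds, plus two π bonds, giving a steric number of 2, so it is sp.
C9 — 2 σ bonds, plus two π bonds. Steric number 2, so sp.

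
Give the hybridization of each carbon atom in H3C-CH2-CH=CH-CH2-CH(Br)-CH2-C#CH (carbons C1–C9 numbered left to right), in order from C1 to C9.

C1 has 4 σ bonds: steric number 4 → sp3.
C2: 4 σ bonds — 4 electron domains, sp3.
C3 has 3 σ bonds, plus one π bond: steric number 3 → sp2.
C4: 3 σ bonds, plus one π bond; 3 regions of electron density → sp2.
C5 (4 σ bonds) has steric number 4: sp3.
C6: 4 σ bonds; 4 regions of electron density → sp3.
C7 is sp3: 4 σ bonds, 4 electron-density regions.
C8 — 2 σ bonds, plus two π bonds. Steric number 2, so sp.
C9: 2 σ bonds, plus two π bonds; 2 regions of electron density → sp.

C1 sp3, C2 sp3, C3 sp2, C4 sp2, C5 sp3, C6 sp3, C7 sp3, C8 sp, C9 sp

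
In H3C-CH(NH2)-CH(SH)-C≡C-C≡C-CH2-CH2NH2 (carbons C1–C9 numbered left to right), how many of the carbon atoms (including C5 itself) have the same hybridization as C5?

4

C5 is sp (two π bonds).
C1: sp3
C2: sp3
C3: sp3
C4: sp ✓
C5: sp ✓
C6: sp ✓
C7: sp ✓
C8: sp3
C9: sp3
4 carbons are sp.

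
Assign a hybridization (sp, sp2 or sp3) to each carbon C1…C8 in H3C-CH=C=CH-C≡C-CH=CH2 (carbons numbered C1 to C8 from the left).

C1 sp3, C2 sp2, C3 sp, C4 sp2, C5 sp, C6 sp, C7 sp2, C8 sp2

C1: 4 σ bonds — 4 electron domains, sp3.
C2 is sp2: 3 σ bonds, plus one π bond, 3 electron-density regions.
C3: 2 σ bonds, plus two π bonds — 2 electron domains, sp.
C4: 3 σ bonds, plus one π bond; 3 regions of electron density → sp2.
C5 (2 σ bonds, plus two π bonds) has steric number 2: sp.
C6 (2 σ bonds, plus two π bonds) has steric number 2: sp.
C7 has 3 σ bonds, plus one π bond: steric number 3 → sp2.
C8 has 3 σ bonds, plus one π bond: steric number 3 → sp2.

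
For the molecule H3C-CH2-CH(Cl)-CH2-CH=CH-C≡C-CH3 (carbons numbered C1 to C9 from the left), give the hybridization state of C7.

C7 has 2 σ bonds, plus two π bonds: steric number 2 → sp.

sp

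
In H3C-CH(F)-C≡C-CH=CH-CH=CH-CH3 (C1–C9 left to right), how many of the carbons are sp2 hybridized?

4

C1: sp3
C2: sp3
C3: sp
C4: sp
C5: sp2 ✓
C6: sp2 ✓
C7: sp2 ✓
C8: sp2 ✓
C9: sp3
C5, C6, C7, C8 → 4 sp2 carbons.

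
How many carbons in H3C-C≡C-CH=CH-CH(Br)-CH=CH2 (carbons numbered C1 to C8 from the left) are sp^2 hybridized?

4

C1: sp3
C2: sp
C3: sp
C4: sp2 ✓
C5: sp2 ✓
C6: sp3
C7: sp2 ✓
C8: sp2 ✓
C4, C5, C7, C8 → 4 sp2 carbons.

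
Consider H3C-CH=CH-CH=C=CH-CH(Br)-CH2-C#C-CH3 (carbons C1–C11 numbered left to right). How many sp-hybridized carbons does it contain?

C1: sp3
C2: sp2
C3: sp2
C4: sp2
C5: sp ✓
C6: sp2
C7: sp3
C8: sp3
C9: sp ✓
C10: sp ✓
C11: sp3
C5, C9, C10 → 3 sp carbons.

3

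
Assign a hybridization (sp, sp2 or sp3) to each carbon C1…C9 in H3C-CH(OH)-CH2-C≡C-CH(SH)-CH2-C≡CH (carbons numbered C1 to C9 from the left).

C1: 4 σ bonds; 4 regions of electron density → sp3.
C2 is sp3: 4 σ bonds, 4 electron-density regions.
C3 (4 σ bonds) has steric number 4: sp3.
C4: 2 σ bonds, plus two π bonds; 2 regions of electron density → sp.
C5: 2 σ bonds, plus two π bonds; 2 regions of electron density → sp.
C6: 4 σ bonds — 4 electron domains, sp3.
C7 — 4 σ bonds. Steric number 4, so sp3.
C8 carries 2 σ bonds, plus two π bonds, giving a steric number of 2, so it is sp.
C9 carries 2 σ bonds, plus two π bonds, giving a steric number of 2, so it is sp.

C1 sp3, C2 sp3, C3 sp3, C4 sp, C5 sp, C6 sp3, C7 sp3, C8 sp, C9 sp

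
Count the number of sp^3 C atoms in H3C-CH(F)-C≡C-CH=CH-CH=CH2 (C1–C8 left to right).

C1: sp3 ✓
C2: sp3 ✓
C3: sp
C4: sp
C5: sp2
C6: sp2
C7: sp2
C8: sp2
C1, C2 → 2 sp3 carbons.

2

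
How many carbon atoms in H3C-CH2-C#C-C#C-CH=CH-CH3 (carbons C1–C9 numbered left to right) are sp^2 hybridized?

2

C1: sp3
C2: sp3
C3: sp
C4: sp
C5: sp
C6: sp
C7: sp2 ✓
C8: sp2 ✓
C9: sp3
C7, C8 → 2 sp2 carbons.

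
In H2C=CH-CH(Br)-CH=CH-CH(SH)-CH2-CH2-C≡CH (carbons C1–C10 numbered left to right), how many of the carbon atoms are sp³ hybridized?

4

C1: sp2
C2: sp2
C3: sp3 ✓
C4: sp2
C5: sp2
C6: sp3 ✓
C7: sp3 ✓
C8: sp3 ✓
C9: sp
C10: sp
C3, C6, C7, C8 → 4 sp3 carbons.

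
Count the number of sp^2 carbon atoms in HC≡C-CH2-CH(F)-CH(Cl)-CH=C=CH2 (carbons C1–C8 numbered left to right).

2

C1: sp
C2: sp
C3: sp3
C4: sp3
C5: sp3
C6: sp2 ✓
C7: sp
C8: sp2 ✓
C6, C8 → 2 sp2 carbons.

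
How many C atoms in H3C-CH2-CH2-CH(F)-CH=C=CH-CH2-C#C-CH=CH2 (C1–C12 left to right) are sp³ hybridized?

5

C1: sp3 ✓
C2: sp3 ✓
C3: sp3 ✓
C4: sp3 ✓
C5: sp2
C6: sp
C7: sp2
C8: sp3 ✓
C9: sp
C10: sp
C11: sp2
C12: sp2
C1, C2, C3, C4, C8 → 5 sp3 carbons.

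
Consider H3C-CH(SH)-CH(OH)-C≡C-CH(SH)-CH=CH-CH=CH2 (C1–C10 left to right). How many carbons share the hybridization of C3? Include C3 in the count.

4

C3 is sp3 (only σ bonds).
C1: sp3 ✓
C2: sp3 ✓
C3: sp3 ✓
C4: sp
C5: sp
C6: sp3 ✓
C7: sp2
C8: sp2
C9: sp2
C10: sp2
4 carbons are sp3.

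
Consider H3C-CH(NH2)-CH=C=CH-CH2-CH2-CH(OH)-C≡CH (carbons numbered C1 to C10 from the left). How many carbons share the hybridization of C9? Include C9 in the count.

3

C9 is sp (two π bonds).
C1: sp3
C2: sp3
C3: sp2
C4: sp ✓
C5: sp2
C6: sp3
C7: sp3
C8: sp3
C9: sp ✓
C10: sp ✓
3 carbons are sp.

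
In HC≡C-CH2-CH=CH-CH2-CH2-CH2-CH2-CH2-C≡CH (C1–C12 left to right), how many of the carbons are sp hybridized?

4

C1: sp ✓
C2: sp ✓
C3: sp3
C4: sp2
C5: sp2
C6: sp3
C7: sp3
C8: sp3
C9: sp3
C10: sp3
C11: sp ✓
C12: sp ✓
C1, C2, C11, C12 → 4 sp carbons.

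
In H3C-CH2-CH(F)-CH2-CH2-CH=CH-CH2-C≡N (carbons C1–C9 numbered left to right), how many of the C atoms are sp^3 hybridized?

6

C1: sp3 ✓
C2: sp3 ✓
C3: sp3 ✓
C4: sp3 ✓
C5: sp3 ✓
C6: sp2
C7: sp2
C8: sp3 ✓
C9: sp
C1, C2, C3, C4, C5, C8 → 6 sp3 carbons.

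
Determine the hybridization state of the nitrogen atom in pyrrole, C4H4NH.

N has three σ bonds; its lone pair occupies the p orbital and is part of the aromatic π system, so N is sp2 (not the sp3 a naive steric count of 4 would give).

sp2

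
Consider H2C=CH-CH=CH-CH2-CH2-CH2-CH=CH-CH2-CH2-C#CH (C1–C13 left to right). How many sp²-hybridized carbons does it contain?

C1: sp2 ✓
C2: sp2 ✓
C3: sp2 ✓
C4: sp2 ✓
C5: sp3
C6: sp3
C7: sp3
C8: sp2 ✓
C9: sp2 ✓
C10: sp3
C11: sp3
C12: sp
C13: sp
C1, C2, C3, C4, C8, C9 → 6 sp2 carbons.

6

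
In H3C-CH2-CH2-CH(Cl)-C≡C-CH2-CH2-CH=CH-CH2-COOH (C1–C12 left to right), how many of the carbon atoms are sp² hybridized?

C1: sp3
C2: sp3
C3: sp3
C4: sp3
C5: sp
C6: sp
C7: sp3
C8: sp3
C9: sp2 ✓
C10: sp2 ✓
C11: sp3
C12: sp2 ✓
C9, C10, C12 → 3 sp2 carbons.

3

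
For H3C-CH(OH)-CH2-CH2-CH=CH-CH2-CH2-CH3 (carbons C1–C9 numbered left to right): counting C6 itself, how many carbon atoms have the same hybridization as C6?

C6 is sp2 (one π bond).
C1: sp3
C2: sp3
C3: sp3
C4: sp3
C5: sp2 ✓
C6: sp2 ✓
C7: sp3
C8: sp3
C9: sp3
2 carbons are sp2.

2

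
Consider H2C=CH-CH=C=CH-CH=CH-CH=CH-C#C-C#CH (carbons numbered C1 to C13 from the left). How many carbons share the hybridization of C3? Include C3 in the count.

8

C3 is sp2 (one π bond).
C1: sp2 ✓
C2: sp2 ✓
C3: sp2 ✓
C4: sp
C5: sp2 ✓
C6: sp2 ✓
C7: sp2 ✓
C8: sp2 ✓
C9: sp2 ✓
C10: sp
C11: sp
C12: sp
C13: sp
8 carbons are sp2.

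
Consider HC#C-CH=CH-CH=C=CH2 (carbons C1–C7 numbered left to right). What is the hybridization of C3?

C3 (3 σ bonds, plus one π bond) has steric number 3: sp2.

sp2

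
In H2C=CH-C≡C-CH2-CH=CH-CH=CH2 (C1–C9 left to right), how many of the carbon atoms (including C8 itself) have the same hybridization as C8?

C8 is sp2 (one π bond).
C1: sp2 ✓
C2: sp2 ✓
C3: sp
C4: sp
C5: sp3
C6: sp2 ✓
C7: sp2 ✓
C8: sp2 ✓
C9: sp2 ✓
6 carbons are sp2.

6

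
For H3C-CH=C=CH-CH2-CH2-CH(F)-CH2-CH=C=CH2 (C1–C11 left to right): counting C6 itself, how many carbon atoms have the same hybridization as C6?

C6 is sp3 (only σ bonds).
C1: sp3 ✓
C2: sp2
C3: sp
C4: sp2
C5: sp3 ✓
C6: sp3 ✓
C7: sp3 ✓
C8: sp3 ✓
C9: sp2
C10: sp
C11: sp2
5 carbons are sp3.

5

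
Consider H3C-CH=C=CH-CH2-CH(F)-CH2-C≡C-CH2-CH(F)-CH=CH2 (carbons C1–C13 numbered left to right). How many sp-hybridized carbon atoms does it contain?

3

C1: sp3
C2: sp2
C3: sp ✓
C4: sp2
C5: sp3
C6: sp3
C7: sp3
C8: sp ✓
C9: sp ✓
C10: sp3
C11: sp3
C12: sp2
C13: sp2
C3, C8, C9 → 3 sp carbons.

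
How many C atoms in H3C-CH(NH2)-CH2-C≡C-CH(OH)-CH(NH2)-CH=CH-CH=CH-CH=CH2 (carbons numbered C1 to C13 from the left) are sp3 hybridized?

5

C1: sp3 ✓
C2: sp3 ✓
C3: sp3 ✓
C4: sp
C5: sp
C6: sp3 ✓
C7: sp3 ✓
C8: sp2
C9: sp2
C10: sp2
C11: sp2
C12: sp2
C13: sp2
C1, C2, C3, C6, C7 → 5 sp3 carbons.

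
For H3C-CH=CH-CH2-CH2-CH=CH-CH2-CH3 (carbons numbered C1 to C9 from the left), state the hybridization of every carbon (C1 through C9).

C1 sp3, C2 sp2, C3 sp2, C4 sp3, C5 sp3, C6 sp2, C7 sp2, C8 sp3, C9 sp3

C1 — 4 σ bonds. Steric number 4, so sp3.
C2: 3 σ bonds, plus one π bond — 3 electron domains, sp2.
C3 (3 σ bonds, plus one π bond) has steric number 3: sp2.
C4 (4 σ bonds) has steric number 4: sp3.
C5: 4 σ bonds; 4 regions of electron density → sp3.
C6 carries 3 σ bonds, plus one π bond, giving a steric number of 3, so it is sp2.
C7 is sp2: 3 σ bonds, plus one π bond, 3 electron-density regions.
C8 — 4 σ bonds. Steric number 4, so sp3.
C9: 4 σ bonds — 4 electron domains, sp3.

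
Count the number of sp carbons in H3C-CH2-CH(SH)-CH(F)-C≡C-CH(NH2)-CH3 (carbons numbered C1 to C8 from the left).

C1: sp3
C2: sp3
C3: sp3
C4: sp3
C5: sp ✓
C6: sp ✓
C7: sp3
C8: sp3
C5, C6 → 2 sp carbons.

2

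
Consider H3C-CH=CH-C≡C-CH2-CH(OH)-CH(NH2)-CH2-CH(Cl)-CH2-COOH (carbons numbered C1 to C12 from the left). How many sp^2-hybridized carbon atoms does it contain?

C1: sp3
C2: sp2 ✓
C3: sp2 ✓
C4: sp
C5: sp
C6: sp3
C7: sp3
C8: sp3
C9: sp3
C10: sp3
C11: sp3
C12: sp2 ✓
C2, C3, C12 → 3 sp2 carbons.

3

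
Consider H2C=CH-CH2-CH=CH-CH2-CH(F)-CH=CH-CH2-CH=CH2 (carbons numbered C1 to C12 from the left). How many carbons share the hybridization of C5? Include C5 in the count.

8

C5 is sp2 (one π bond).
C1: sp2 ✓
C2: sp2 ✓
C3: sp3
C4: sp2 ✓
C5: sp2 ✓
C6: sp3
C7: sp3
C8: sp2 ✓
C9: sp2 ✓
C10: sp3
C11: sp2 ✓
C12: sp2 ✓
8 carbons are sp2.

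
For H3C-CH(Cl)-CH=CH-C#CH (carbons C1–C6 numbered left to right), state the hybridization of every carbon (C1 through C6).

C1: 4 σ bonds — 4 electron domains, sp3.
C2 is sp3: 4 σ bonds, 4 electron-density regions.
C3 (3 σ bonds, plus one π bond) has steric number 3: sp2.
C4 — 3 σ bonds, plus one π bond. Steric number 3, so sp2.
C5 (2 σ bonds, plus two π bonds) has steric number 2: sp.
C6: 2 σ bonds, plus two π bonds; 2 regions of electron density → sp.

C1 sp3, C2 sp3, C3 sp2, C4 sp2, C5 sp, C6 sp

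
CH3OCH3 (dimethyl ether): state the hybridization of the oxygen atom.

Two σ bonds + two lone pairs = steric number 4 → sp3.

sp³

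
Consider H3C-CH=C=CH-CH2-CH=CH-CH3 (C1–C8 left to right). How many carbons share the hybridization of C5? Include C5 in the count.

C5 is sp3 (only σ bonds).
C1: sp3 ✓
C2: sp2
C3: sp
C4: sp2
C5: sp3 ✓
C6: sp2
C7: sp2
C8: sp3 ✓
3 carbons are sp3.

3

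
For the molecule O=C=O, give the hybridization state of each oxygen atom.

One σ bond + two lone pairs = steric number 3 → sp2.

sp^2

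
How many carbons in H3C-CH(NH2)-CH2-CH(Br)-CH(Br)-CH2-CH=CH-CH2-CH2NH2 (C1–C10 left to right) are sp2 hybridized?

C1: sp3
C2: sp3
C3: sp3
C4: sp3
C5: sp3
C6: sp3
C7: sp2 ✓
C8: sp2 ✓
C9: sp3
C10: sp3
C7, C8 → 2 sp2 carbons.

2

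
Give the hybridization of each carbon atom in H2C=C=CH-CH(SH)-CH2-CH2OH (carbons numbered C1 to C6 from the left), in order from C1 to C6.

C1: 3 σ bonds, plus one π bond; 3 regions of electron density → sp2.
C2 (2 σ bonds, plus two π bonds) has steric number 2: sp.
C3 is sp2: 3 σ bonds, plus one π bond, 3 electron-density regions.
C4: 4 σ bonds; 4 regions of electron density → sp3.
C5 (4 σ bonds) has steric number 4: sp3.
C6 is sp3: 4 σ bonds, 4 electron-density regions.

C1 sp2, C2 sp, C3 sp2, C4 sp3, C5 sp3, C6 sp3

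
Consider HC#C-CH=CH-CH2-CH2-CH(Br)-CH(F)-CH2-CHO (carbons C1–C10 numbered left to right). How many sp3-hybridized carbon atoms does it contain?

5

C1: sp
C2: sp
C3: sp2
C4: sp2
C5: sp3 ✓
C6: sp3 ✓
C7: sp3 ✓
C8: sp3 ✓
C9: sp3 ✓
C10: sp2
C5, C6, C7, C8, C9 → 5 sp3 carbons.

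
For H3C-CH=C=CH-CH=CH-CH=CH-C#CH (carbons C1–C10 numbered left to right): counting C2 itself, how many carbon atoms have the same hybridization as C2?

C2 is sp2 (one π bond).
C1: sp3
C2: sp2 ✓
C3: sp
C4: sp2 ✓
C5: sp2 ✓
C6: sp2 ✓
C7: sp2 ✓
C8: sp2 ✓
C9: sp
C10: sp
6 carbons are sp2.

6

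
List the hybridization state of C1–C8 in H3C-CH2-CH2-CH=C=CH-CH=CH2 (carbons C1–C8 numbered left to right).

C1 sp3, C2 sp3, C3 sp3, C4 sp2, C5 sp, C6 sp2, C7 sp2, C8 sp2

C1 — 4 σ bonds. Steric number 4, so sp3.
C2 carries 4 σ bonds, giving a steric number of 4, so it is sp3.
C3: 4 σ bonds — 4 electron domains, sp3.
C4 (3 σ bonds, plus one π bond) has steric number 3: sp2.
C5 — 2 σ bonds, plus two π bonds. Steric number 2, so sp.
C6 — 3 σ bonds, plus one π bond. Steric number 3, so sp2.
C7 — 3 σ bonds, plus one π bond. Steric number 3, so sp2.
C8 has 3 σ bonds, plus one π bond: steric number 3 → sp2.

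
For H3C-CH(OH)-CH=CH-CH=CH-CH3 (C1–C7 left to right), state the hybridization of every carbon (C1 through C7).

C1 sp3, C2 sp3, C3 sp2, C4 sp2, C5 sp2, C6 sp2, C7 sp3

C1 is sp3: 4 σ bonds, 4 electron-density regions.
C2 carries 4 σ bonds, giving a steric number of 4, so it is sp3.
C3 carries 3 σ bonds, plus one π bond, giving a steric number of 3, so it is sp2.
C4 — 3 σ bonds, plus one π bond. Steric number 3, so sp2.
C5: 3 σ bonds, plus one π bond — 3 electron domains, sp2.
C6 has 3 σ bonds, plus one π bond: steric number 3 → sp2.
C7 has 4 σ bonds: steric number 4 → sp3.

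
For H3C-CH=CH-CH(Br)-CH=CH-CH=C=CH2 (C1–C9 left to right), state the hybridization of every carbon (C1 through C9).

C1 carries 4 σ bonds, giving a steric number of 4, so it is sp3.
C2 — 3 σ bonds, plus one π bond. Steric number 3, so sp2.
C3 — 3 σ bonds, plus one π bond. Steric number 3, so sp2.
C4 carries 4 σ bonds, giving a steric number of 4, so it is sp3.
C5 (3 σ bonds, plus one π bond) has steric number 3: sp2.
C6 carries 3 σ bonds, plus one π bond, giving a steric number of 3, so it is sp2.
C7: 3 σ bonds, plus one π bond; 3 regions of electron density → sp2.
C8: 2 σ bonds, plus two π bonds — 2 electron domains, sp.
C9 has 3 σ bonds, plus one π bond: steric number 3 → sp2.

C1 sp3, C2 sp2, C3 sp2, C4 sp3, C5 sp2, C6 sp2, C7 sp2, C8 sp, C9 sp2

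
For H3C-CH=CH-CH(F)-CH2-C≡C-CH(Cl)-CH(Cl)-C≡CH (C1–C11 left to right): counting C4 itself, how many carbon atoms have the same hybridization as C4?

C4 is sp3 (only σ bonds).
C1: sp3 ✓
C2: sp2
C3: sp2
C4: sp3 ✓
C5: sp3 ✓
C6: sp
C7: sp
C8: sp3 ✓
C9: sp3 ✓
C10: sp
C11: sp
5 carbons are sp3.

5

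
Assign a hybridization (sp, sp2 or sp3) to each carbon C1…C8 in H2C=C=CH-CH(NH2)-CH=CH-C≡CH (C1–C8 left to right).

C1 carries 3 σ bonds, plus one π bond, giving a steric number of 3, so it is sp2.
C2: 2 σ bonds, plus two π bonds — 2 electron domains, sp.
C3 (3 σ bonds, plus one π bond) has steric number 3: sp2.
C4: 4 σ bonds — 4 electron domains, sp3.
C5 — 3 σ bonds, plus one π bond. Steric number 3, so sp2.
C6 has 3 σ bonds, plus one π bond: steric number 3 → sp2.
C7 is sp: 2 σ bonds, plus two π bonds, 2 electron-density regions.
C8 — 2 σ bonds, plus two π bonds. Steric number 2, so sp.

C1 sp2, C2 sp, C3 sp2, C4 sp3, C5 sp2, C6 sp2, C7 sp, C8 sp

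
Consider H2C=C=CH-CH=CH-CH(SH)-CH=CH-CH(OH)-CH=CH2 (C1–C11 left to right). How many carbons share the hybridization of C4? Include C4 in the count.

8

C4 is sp2 (one π bond).
C1: sp2 ✓
C2: sp
C3: sp2 ✓
C4: sp2 ✓
C5: sp2 ✓
C6: sp3
C7: sp2 ✓
C8: sp2 ✓
C9: sp3
C10: sp2 ✓
C11: sp2 ✓
8 carbons are sp2.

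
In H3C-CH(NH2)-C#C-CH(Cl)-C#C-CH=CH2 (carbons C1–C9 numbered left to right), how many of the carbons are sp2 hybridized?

C1: sp3
C2: sp3
C3: sp
C4: sp
C5: sp3
C6: sp
C7: sp
C8: sp2 ✓
C9: sp2 ✓
C8, C9 → 2 sp2 carbons.

2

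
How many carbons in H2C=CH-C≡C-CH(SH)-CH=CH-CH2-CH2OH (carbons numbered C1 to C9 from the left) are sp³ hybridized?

C1: sp2
C2: sp2
C3: sp
C4: sp
C5: sp3 ✓
C6: sp2
C7: sp2
C8: sp3 ✓
C9: sp3 ✓
C5, C8, C9 → 3 sp3 carbons.

3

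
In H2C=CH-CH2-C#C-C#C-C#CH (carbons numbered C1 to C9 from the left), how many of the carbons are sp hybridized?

6

C1: sp2
C2: sp2
C3: sp3
C4: sp ✓
C5: sp ✓
C6: sp ✓
C7: sp ✓
C8: sp ✓
C9: sp ✓
C4, C5, C6, C7, C8, C9 → 6 sp carbons.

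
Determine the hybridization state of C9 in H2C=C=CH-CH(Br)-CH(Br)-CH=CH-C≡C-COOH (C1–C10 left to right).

sp

C9: 2 σ bonds, plus two π bonds — 2 electron domains, sp.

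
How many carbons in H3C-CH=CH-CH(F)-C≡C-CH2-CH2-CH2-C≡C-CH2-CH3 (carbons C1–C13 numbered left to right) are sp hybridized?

4

C1: sp3
C2: sp2
C3: sp2
C4: sp3
C5: sp ✓
C6: sp ✓
C7: sp3
C8: sp3
C9: sp3
C10: sp ✓
C11: sp ✓
C12: sp3
C13: sp3
C5, C6, C10, C11 → 4 sp carbons.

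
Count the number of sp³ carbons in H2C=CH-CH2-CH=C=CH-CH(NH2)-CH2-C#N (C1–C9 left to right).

3

C1: sp2
C2: sp2
C3: sp3 ✓
C4: sp2
C5: sp
C6: sp2
C7: sp3 ✓
C8: sp3 ✓
C9: sp
C3, C7, C8 → 3 sp3 carbons.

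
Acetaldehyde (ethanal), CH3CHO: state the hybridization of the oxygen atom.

The oxygen atom is sp2: 1 σ bond and 2 lone pairs, plus one π bond, 3 electron-density regions.

sp2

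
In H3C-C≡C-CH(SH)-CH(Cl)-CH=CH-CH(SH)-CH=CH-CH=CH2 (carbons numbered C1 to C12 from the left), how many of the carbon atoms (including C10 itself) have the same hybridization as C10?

6

C10 is sp2 (one π bond).
C1: sp3
C2: sp
C3: sp
C4: sp3
C5: sp3
C6: sp2 ✓
C7: sp2 ✓
C8: sp3
C9: sp2 ✓
C10: sp2 ✓
C11: sp2 ✓
C12: sp2 ✓
6 carbons are sp2.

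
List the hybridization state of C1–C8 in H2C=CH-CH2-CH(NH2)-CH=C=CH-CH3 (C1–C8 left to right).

C1: 3 σ bonds, plus one π bond; 3 regions of electron density → sp2.
C2 (3 σ bonds, plus one π bond) has steric number 3: sp2.
C3: 4 σ bonds; 4 regions of electron density → sp3.
C4: 4 σ bonds; 4 regions of electron density → sp3.
C5 has 3 σ bonds, plus one π bond: steric number 3 → sp2.
C6 has 2 σ bonds, plus two π bonds: steric number 2 → sp.
C7 carries 3 σ bonds, plus one π bond, giving a steric number of 3, so it is sp2.
C8: 4 σ bonds — 4 electron domains, sp3.

C1 sp2, C2 sp2, C3 sp3, C4 sp3, C5 sp2, C6 sp, C7 sp2, C8 sp3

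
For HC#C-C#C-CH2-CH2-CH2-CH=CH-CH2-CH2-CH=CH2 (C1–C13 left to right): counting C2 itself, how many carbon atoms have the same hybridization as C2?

C2 is sp (two π bonds).
C1: sp ✓
C2: sp ✓
C3: sp ✓
C4: sp ✓
C5: sp3
C6: sp3
C7: sp3
C8: sp2
C9: sp2
C10: sp3
C11: sp3
C12: sp2
C13: sp2
4 carbons are sp.

4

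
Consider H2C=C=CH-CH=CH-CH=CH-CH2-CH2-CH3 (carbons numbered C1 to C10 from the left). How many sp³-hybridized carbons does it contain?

3

C1: sp2
C2: sp
C3: sp2
C4: sp2
C5: sp2
C6: sp2
C7: sp2
C8: sp3 ✓
C9: sp3 ✓
C10: sp3 ✓
C8, C9, C10 → 3 sp3 carbons.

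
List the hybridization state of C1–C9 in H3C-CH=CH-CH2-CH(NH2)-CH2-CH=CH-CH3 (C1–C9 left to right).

C1 carries 4 σ bonds, giving a steric number of 4, so it is sp3.
C2: 3 σ bonds, plus one π bond — 3 electron domains, sp2.
C3: 3 σ bonds, plus one π bond; 3 regions of electron density → sp2.
C4: 4 σ bonds; 4 regions of electron density → sp3.
C5: 4 σ bonds; 4 regions of electron density → sp3.
C6 has 4 σ bonds: steric number 4 → sp3.
C7: 3 σ bonds, plus one π bond; 3 regions of electron density → sp2.
C8: 3 σ bonds, plus one π bond — 3 electron domains, sp2.
C9 carries 4 σ bonds, giving a steric number of 4, so it is sp3.

C1 sp3, C2 sp2, C3 sp2, C4 sp3, C5 sp3, C6 sp3, C7 sp2, C8 sp2, C9 sp3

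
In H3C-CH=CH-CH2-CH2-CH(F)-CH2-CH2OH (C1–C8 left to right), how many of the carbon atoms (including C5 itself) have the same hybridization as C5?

6

C5 is sp3 (only σ bonds).
C1: sp3 ✓
C2: sp2
C3: sp2
C4: sp3 ✓
C5: sp3 ✓
C6: sp3 ✓
C7: sp3 ✓
C8: sp3 ✓
6 carbons are sp3.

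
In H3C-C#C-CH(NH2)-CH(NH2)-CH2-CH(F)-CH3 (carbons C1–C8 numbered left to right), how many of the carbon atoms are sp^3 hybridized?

C1: sp3 ✓
C2: sp
C3: sp
C4: sp3 ✓
C5: sp3 ✓
C6: sp3 ✓
C7: sp3 ✓
C8: sp3 ✓
C1, C4, C5, C6, C7, C8 → 6 sp3 carbons.

6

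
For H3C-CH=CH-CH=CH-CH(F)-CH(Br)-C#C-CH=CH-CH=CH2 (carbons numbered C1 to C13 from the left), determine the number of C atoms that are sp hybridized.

C1: sp3
C2: sp2
C3: sp2
C4: sp2
C5: sp2
C6: sp3
C7: sp3
C8: sp ✓
C9: sp ✓
C10: sp2
C11: sp2
C12: sp2
C13: sp2
C8, C9 → 2 sp carbons.

2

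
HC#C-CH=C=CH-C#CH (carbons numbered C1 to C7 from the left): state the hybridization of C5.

C5: 3 σ bonds, plus one π bond; 3 regions of electron density → sp2.

sp²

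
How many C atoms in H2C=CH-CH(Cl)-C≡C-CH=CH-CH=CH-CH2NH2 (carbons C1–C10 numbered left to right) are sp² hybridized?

C1: sp2 ✓
C2: sp2 ✓
C3: sp3
C4: sp
C5: sp
C6: sp2 ✓
C7: sp2 ✓
C8: sp2 ✓
C9: sp2 ✓
C10: sp3
C1, C2, C6, C7, C8, C9 → 6 sp2 carbons.

6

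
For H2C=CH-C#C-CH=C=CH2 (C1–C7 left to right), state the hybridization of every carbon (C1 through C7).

C1 (3 σ bonds, plus one π bond) has steric number 3: sp2.
C2 has 3 σ bonds, plus one π bond: steric number 3 → sp2.
C3 has 2 σ bonds, plus two π bonds: steric number 2 → sp.
C4 carries 2 σ bonds, plus two π bonds, giving a steric number of 2, so it is sp.
C5 is sp2: 3 σ bonds, plus one π bond, 3 electron-density regions.
C6 (2 σ bonds, plus two π bonds) has steric number 2: sp.
C7 is sp2: 3 σ bonds, plus one π bond, 3 electron-density regions.

C1 sp2, C2 sp2, C3 sp, C4 sp, C5 sp2, C6 sp, C7 sp2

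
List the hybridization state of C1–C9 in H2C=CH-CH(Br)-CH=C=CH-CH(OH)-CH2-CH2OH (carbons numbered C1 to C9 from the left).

C1 has 3 σ bonds, plus one π bond: steric number 3 → sp2.
C2: 3 σ bonds, plus one π bond; 3 regions of electron density → sp2.
C3: 4 σ bonds; 4 regions of electron density → sp3.
C4 (3 σ bonds, plus one π bond) has steric number 3: sp2.
C5 is sp: 2 σ bonds, plus two π bonds, 2 electron-density regions.
C6 has 3 σ bonds, plus one π bond: steric number 3 → sp2.
C7 has 4 σ bonds: steric number 4 → sp3.
C8 (4 σ bonds) has steric number 4: sp3.
C9: 4 σ bonds; 4 regions of electron density → sp3.

C1 sp2, C2 sp2, C3 sp3, C4 sp2, C5 sp, C6 sp2, C7 sp3, C8 sp3, C9 sp3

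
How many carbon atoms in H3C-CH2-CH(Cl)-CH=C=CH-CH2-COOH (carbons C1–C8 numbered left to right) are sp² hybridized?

C1: sp3
C2: sp3
C3: sp3
C4: sp2 ✓
C5: sp
C6: sp2 ✓
C7: sp3
C8: sp2 ✓
C4, C6, C8 → 3 sp2 carbons.

3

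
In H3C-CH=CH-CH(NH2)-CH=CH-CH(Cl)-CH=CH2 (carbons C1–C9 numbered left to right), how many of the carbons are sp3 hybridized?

3

C1: sp3 ✓
C2: sp2
C3: sp2
C4: sp3 ✓
C5: sp2
C6: sp2
C7: sp3 ✓
C8: sp2
C9: sp2
C1, C4, C7 → 3 sp3 carbons.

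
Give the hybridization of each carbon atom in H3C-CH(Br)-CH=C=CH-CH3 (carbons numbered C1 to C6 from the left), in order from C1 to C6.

C1 has 4 σ bonds: steric number 4 → sp3.
C2 is sp3: 4 σ bonds, 4 electron-density regions.
C3 (3 σ bonds, plus one π bond) has steric number 3: sp2.
C4 — 2 σ bonds, plus two π bonds. Steric number 2, so sp.
C5 carries 3 σ bonds, plus one π bond, giving a steric number of 3, so it is sp2.
C6: 4 σ bonds — 4 electron domains, sp3.

C1 sp3, C2 sp3, C3 sp2, C4 sp, C5 sp2, C6 sp3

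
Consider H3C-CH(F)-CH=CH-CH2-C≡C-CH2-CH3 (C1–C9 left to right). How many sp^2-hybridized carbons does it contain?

C1: sp3
C2: sp3
C3: sp2 ✓
C4: sp2 ✓
C5: sp3
C6: sp
C7: sp
C8: sp3
C9: sp3
C3, C4 → 2 sp2 carbons.

2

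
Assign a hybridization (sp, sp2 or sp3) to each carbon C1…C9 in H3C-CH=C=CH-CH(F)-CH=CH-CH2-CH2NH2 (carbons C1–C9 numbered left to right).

C1: 4 σ bonds — 4 electron domains, sp3.
C2: 3 σ bonds, plus one π bond; 3 regions of electron density → sp2.
C3: 2 σ bonds, plus two π bonds; 2 regions of electron density → sp.
C4 is sp2: 3 σ bonds, plus one π bond, 3 electron-density regions.
C5 is sp3: 4 σ bonds, 4 electron-density regions.
C6 is sp2: 3 σ bonds, plus one π bond, 3 electron-density regions.
C7 (3 σ bonds, plus one π bond) has steric number 3: sp2.
C8 has 4 σ bonds: steric number 4 → sp3.
C9 (4 σ bonds) has steric number 4: sp3.

C1 sp3, C2 sp2, C3 sp, C4 sp2, C5 sp3, C6 sp2, C7 sp2, C8 sp3, C9 sp3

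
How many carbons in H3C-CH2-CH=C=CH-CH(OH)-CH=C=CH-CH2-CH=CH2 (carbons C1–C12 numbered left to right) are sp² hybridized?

C1: sp3
C2: sp3
C3: sp2 ✓
C4: sp
C5: sp2 ✓
C6: sp3
C7: sp2 ✓
C8: sp
C9: sp2 ✓
C10: sp3
C11: sp2 ✓
C12: sp2 ✓
C3, C5, C7, C9, C11, C12 → 6 sp2 carbons.

6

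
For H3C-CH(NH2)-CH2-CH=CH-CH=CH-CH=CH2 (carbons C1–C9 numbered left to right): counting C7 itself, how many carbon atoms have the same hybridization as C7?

C7 is sp2 (one π bond).
C1: sp3
C2: sp3
C3: sp3
C4: sp2 ✓
C5: sp2 ✓
C6: sp2 ✓
C7: sp2 ✓
C8: sp2 ✓
C9: sp2 ✓
6 carbons are sp2.

6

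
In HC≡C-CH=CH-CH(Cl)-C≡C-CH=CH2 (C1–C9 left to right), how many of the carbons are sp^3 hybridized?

1

C1: sp
C2: sp
C3: sp2
C4: sp2
C5: sp3 ✓
C6: sp
C7: sp
C8: sp2
C9: sp2
C5 → 1 sp3 carbon.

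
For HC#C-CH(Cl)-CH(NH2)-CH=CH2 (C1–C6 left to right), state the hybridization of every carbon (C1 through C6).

C1 sp, C2 sp, C3 sp3, C4 sp3, C5 sp2, C6 sp2

C1 is sp: 2 σ bonds, plus two π bonds, 2 electron-density regions.
C2 is sp: 2 σ bonds, plus two π bonds, 2 electron-density regions.
C3 (4 σ bonds) has steric number 4: sp3.
C4 has 4 σ bonds: steric number 4 → sp3.
C5 — 3 σ bonds, plus one π bond. Steric number 3, so sp2.
C6 — 3 σ bonds, plus one π bond. Steric number 3, so sp2.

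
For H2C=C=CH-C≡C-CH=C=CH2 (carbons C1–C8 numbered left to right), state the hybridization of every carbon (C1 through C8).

C1 sp2, C2 sp, C3 sp2, C4 sp, C5 sp, C6 sp2, C7 sp, C8 sp2

C1 — 3 σ bonds, plus one π bond. Steric number 3, so sp2.
C2: 2 σ bonds, plus two π bonds; 2 regions of electron density → sp.
C3 is sp2: 3 σ bonds, plus one π bond, 3 electron-density regions.
C4 (2 σ bonds, plus two π bonds) has steric number 2: sp.
C5 carries 2 σ bonds, plus two π bonds, giving a steric number of 2, so it is sp.
C6: 3 σ bonds, plus one π bond; 3 regions of electron density → sp2.
C7 (2 σ bonds, plus two π bonds) has steric number 2: sp.
C8 is sp2: 3 σ bonds, plus one π bond, 3 electron-density regions.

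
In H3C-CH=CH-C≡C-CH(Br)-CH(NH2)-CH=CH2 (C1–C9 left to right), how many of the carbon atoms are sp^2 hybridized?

C1: sp3
C2: sp2 ✓
C3: sp2 ✓
C4: sp
C5: sp
C6: sp3
C7: sp3
C8: sp2 ✓
C9: sp2 ✓
C2, C3, C8, C9 → 4 sp2 carbons.

4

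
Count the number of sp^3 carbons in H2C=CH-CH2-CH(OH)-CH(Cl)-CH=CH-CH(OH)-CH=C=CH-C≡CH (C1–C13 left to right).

4

C1: sp2
C2: sp2
C3: sp3 ✓
C4: sp3 ✓
C5: sp3 ✓
C6: sp2
C7: sp2
C8: sp3 ✓
C9: sp2
C10: sp
C11: sp2
C12: sp
C13: sp
C3, C4, C5, C8 → 4 sp3 carbons.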